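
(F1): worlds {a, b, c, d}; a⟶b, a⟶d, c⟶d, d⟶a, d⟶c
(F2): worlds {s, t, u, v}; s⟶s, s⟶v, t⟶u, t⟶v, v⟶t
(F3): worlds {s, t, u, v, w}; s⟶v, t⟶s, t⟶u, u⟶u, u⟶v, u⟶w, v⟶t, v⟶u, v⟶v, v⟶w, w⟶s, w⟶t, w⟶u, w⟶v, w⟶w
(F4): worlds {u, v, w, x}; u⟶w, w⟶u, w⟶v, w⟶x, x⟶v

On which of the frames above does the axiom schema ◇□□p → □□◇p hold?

Frame correspondent (Sahlqvist): ∀x ∀y ∀z ((xRy ∧ xR²z) → ∃w (yR²w ∧ zRw)) — i.e. a generalized confluence (Geach) condition.
(F1): fails — aRb, aR²a but no w with bR²w and aRw.
(F2): fails — sRv, sR²v but no w with vR²w and vRw.
(F3): holds.
(F4): fails — uRw, uR²v but no t with wR²t and vRt.

(F3)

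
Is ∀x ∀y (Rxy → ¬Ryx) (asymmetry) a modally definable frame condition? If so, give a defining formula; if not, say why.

If a class were modally definable it would be closed under surjective bounded morphisms (Goldblatt–Thomason).
The 3-cycle (worlds a,b,c with a→b→c→a) is asymmetric. Mapping every world to a single reflexive point • is a surjective bounded morphism, and the reflexive point is not asymmetric (R•• but asymmetry requires ¬R••).
So no modal formula (or set of formulas) defines exactly the asymmetric frames.

No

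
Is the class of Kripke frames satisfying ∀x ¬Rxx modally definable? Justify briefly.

Not modally definable

If a class were modally definable it would be closed under surjective bounded morphisms (Goldblatt–Thomason).
The 3-cycle (worlds a,b,c with a→b→c→a) is irreflexive, and the map sending every world to a single reflexive point • is a surjective bounded morphism (forth: every edge maps to (•,•); back: every world has a successor). So any modal formula valid on the 3-cycle is also valid on the reflexive point, which is not irreflexive.
So the class is not modally definable.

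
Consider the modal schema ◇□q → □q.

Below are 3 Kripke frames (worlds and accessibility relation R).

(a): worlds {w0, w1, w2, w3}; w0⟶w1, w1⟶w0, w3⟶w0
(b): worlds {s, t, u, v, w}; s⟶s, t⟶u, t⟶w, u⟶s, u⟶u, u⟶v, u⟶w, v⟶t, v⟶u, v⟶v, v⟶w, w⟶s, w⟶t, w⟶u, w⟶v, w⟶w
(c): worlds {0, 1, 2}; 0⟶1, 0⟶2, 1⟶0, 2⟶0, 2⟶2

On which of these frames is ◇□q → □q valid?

Frame correspondent (Sahlqvist): ∀x ∀y ∀z (Rxy ∧ Rxz → Ryz) — i.e. the Euclidean property.
(a): fails — Rw0w1 and Rw0w1 but not Rw1w1.
(b): fails — Ruv and Rus but not Rvs.
(c): fails — R02 and R01 but not R21.
Valid on no frame.

none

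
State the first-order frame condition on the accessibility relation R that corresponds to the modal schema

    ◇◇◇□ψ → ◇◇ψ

This is a Sahlqvist (Geach-type) schema ◇^3□^1ψ → □^0◇^2ψ.
Minimal-valuation argument: fix x; take any y with xR^3y and any z with xR^0z. Set V(ψ) to the set of worlds R-reachable from y in exactly 1 step. Then □^1ψ holds at y, so the antecedent holds at x; validity forces ◇^2ψ at z, giving a w with zR^2w and yR^1w.
First-order correspondent: ∀x ∀y (xR³y → ∃w (yRw ∧ xR²w)).

∀x ∀y (xR³y → ∃w (yRw ∧ xR²w))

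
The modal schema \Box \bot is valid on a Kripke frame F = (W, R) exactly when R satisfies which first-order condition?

□⊥ is valid iff no world has any successor (otherwise □⊥ fails at any world with one).

emptiness of R: \forall x \forall y \neg Rxy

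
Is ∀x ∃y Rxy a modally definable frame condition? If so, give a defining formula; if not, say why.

Yes, by □q → ◇q

This is a Sahlqvist condition; the D axiom □q → ◇q defines it.
Suppose □q→◇q is valid. At any x set V(q)=W. Then □q at x, so ◇q at x, so x has a successor.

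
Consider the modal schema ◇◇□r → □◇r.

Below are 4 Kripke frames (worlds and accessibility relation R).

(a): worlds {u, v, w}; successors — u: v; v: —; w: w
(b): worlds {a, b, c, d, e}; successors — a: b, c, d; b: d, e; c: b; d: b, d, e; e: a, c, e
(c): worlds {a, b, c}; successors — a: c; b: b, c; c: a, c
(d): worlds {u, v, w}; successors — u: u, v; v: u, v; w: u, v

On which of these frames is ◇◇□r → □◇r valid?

(a), (c), (d)

Frame correspondent (Sahlqvist): ∀x ∀y ∀z ((xR²y ∧ xRz) → ∃w (yRw ∧ zRw)) — i.e. a generalized confluence (Geach) condition.
(a): ✓.
(b): fails — aR²b, aRc but no w with bRw and cRw.
(c): ✓.
(d): ✓.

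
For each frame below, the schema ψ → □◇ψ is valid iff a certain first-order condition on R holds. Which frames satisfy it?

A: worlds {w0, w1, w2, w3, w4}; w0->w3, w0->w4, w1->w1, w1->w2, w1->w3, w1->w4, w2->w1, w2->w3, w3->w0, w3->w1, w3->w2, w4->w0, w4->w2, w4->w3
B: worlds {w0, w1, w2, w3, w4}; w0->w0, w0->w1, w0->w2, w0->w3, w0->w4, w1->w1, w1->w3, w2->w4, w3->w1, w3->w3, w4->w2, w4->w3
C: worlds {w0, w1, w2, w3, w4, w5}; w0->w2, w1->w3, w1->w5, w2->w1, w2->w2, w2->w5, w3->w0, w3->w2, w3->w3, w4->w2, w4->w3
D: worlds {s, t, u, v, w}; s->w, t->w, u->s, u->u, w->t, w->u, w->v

none

Frame correspondent (Sahlqvist): ∀x ∀y (Rxy → Ryx) — i.e. symmetry.
A: fails — Rw4w2 but not Rw2w4.
B: fails — Rw0w4 but not Rw4w0.
C: fails — Rw1w5 but not Rw5w1.
D: fails — Rwu but not Ruw.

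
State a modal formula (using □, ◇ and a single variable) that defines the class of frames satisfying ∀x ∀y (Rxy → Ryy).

A defining formula is □(□s → s) (the T□ axiom).
Suppose □(□s→s) is valid. Take Rxy and set V(s)={w : Ryw}. Then at y, □s holds; since □(□s→s) at x, □s→s at y, so s at y, i.e. Ryy.

□(□s → s)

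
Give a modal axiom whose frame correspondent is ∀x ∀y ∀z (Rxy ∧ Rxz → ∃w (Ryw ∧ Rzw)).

A defining formula is ◇□ψ → □◇ψ (the .2 axiom).

◇□ψ → □◇ψ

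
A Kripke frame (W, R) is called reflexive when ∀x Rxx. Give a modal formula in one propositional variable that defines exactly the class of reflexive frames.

This is reflexivity; the standard corresponding axiom is T: □r → r.

□r → r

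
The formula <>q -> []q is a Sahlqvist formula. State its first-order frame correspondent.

partial functionality

Suppose ◇q→□q is valid. Take Rxy, Rxz and set V(q)={y}. Then ◇q at x, so □q at x, so q at z, i.e. z=y.
Conversely, any frame satisfying forall x forall y forall z (Rxy & Rxz -> y = z) validates the schema.
So the correspondent is partial functionality.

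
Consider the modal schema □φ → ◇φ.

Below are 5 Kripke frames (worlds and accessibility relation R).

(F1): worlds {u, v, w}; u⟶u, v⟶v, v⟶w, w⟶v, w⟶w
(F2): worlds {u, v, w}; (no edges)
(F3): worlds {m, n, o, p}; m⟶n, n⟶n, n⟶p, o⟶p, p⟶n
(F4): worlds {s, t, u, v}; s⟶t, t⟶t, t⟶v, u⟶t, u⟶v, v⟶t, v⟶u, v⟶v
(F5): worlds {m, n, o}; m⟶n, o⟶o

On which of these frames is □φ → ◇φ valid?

(F1), (F3), (F4)

Frame correspondent (Sahlqvist): ∀x ∃y Rxy — i.e. seriality.
(F1): condition met.
(F2): fails — world u has no successor.
(F3): condition met.
(F4): condition met.
(F5): fails — world n has no successor.
Valid on: (F1), (F3), (F4).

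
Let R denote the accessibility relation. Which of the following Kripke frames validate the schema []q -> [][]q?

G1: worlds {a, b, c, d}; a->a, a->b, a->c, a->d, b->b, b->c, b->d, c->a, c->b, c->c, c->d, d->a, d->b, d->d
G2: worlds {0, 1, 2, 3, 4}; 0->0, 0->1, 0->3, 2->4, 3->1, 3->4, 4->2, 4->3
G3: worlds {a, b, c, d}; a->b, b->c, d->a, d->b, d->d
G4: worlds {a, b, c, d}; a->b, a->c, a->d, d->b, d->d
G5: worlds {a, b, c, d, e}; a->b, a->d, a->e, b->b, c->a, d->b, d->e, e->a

The schema corresponds to transitivity: forall x forall y forall z (Rxy & Ryz -> Rxz).
G1: fails — Rbc and Rca but not Rba.
G2: fails — R34 and R43 but not R33.
G3: fails — Rab and Rbc but not Rac.
G4: satisfies the condition.
G5: fails — Rea and Rab but not Reb.
Valid on: G4.

G4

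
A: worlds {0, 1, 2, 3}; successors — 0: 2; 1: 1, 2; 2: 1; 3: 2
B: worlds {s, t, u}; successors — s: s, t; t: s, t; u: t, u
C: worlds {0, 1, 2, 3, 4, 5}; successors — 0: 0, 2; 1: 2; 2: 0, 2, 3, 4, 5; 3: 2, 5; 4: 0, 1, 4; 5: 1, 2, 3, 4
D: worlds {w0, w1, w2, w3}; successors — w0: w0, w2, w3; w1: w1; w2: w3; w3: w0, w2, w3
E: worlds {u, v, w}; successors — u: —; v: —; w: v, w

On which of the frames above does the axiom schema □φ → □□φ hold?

E

Frame correspondent (Sahlqvist): ∀x ∀y ∀z (Rxy ∧ Ryz → Rxz) — i.e. transitivity.
A: fails — R32 and R21 but not R31.
B: fails — Rut and Rts but not Rus.
C: fails — R32 and R23 but not R33.
D: fails — Rw2w3 and Rw3w2 but not Rw2w2.
E: holds.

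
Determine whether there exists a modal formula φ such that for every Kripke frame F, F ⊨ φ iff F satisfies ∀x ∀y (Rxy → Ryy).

The condition is shift-reflexivity. A defining modal formula is □(□p → p).
Suppose □(□p→p) is valid. Take Rxy and set V(p)={w : Ryw}. Then at y, □p holds; since □(□p→p) at x, □p→p at y, so p at y, i.e. Ryy.

Yes — defined by □(□p → p)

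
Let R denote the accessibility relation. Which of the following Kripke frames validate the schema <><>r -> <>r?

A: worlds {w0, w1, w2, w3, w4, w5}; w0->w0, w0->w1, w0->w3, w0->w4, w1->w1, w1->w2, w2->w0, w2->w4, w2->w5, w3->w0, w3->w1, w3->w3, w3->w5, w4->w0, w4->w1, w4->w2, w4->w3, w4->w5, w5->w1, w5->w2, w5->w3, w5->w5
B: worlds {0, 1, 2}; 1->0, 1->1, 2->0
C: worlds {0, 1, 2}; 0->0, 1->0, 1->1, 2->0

This is the axiom for transitivity; its first-order frame correspondent is forall x forall y forall z (Rxy & Ryz -> Rxz).
A: fails — Rw3w1 and Rw1w2 but not Rw3w2.
B: satisfies the condition.
C: satisfies the condition.

B, C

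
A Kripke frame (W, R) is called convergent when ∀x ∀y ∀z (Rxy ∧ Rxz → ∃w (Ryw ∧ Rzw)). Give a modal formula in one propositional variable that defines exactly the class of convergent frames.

This is convergence; the standard corresponding axiom is .2: ◇□s → □◇s.
Suppose ◇□s→□◇s is valid. Take Rxy, Rxz and set V(s)={w : Ryw}. Then □s at y so ◇□s at x, so □◇s at x, so ◇s at z, giving w with Rzw and Ryw.

◇□s → □◇s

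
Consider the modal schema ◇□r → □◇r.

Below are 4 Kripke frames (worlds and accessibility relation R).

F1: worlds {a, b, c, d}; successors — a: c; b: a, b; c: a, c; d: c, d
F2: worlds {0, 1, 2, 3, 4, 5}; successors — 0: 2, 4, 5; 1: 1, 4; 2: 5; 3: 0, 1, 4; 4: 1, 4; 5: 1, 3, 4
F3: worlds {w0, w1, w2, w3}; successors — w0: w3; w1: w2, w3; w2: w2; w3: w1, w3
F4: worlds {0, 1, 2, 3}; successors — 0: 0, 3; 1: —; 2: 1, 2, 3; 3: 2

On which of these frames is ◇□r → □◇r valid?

Frame correspondent (Sahlqvist): ∀x ∀y ∀z (Rxy ∧ Rxz → ∃w (Ryw ∧ Rzw)) — i.e. convergence.
F1: fails — Rbb and Rba but b and a have no common successor.
F2: fails — R02 and R04 but 2 and 4 have no common successor.
F3: fails — Rw1w2 and Rw1w3 but w2 and w3 have no common successor.
F4: fails — R00 and R03 but 0 and 3 have no common successor.

none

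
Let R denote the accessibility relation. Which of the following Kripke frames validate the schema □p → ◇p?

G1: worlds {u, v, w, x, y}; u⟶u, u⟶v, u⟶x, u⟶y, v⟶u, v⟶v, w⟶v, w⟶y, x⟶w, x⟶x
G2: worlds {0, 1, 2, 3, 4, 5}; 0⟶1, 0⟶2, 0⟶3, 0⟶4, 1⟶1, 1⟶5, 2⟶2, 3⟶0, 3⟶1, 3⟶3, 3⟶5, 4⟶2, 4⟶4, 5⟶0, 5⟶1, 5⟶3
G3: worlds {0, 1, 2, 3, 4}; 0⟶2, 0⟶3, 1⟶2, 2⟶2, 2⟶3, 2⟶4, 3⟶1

G2

Frame correspondent (Sahlqvist): ∀x ∃y Rxy — i.e. seriality.
G1: fails — world y has no successor.
G2: ✓.
G3: fails — world 4 has no successor.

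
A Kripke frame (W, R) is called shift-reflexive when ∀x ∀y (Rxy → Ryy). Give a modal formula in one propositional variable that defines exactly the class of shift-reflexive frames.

This is shift-reflexivity; the standard corresponding axiom is T□: □(□q → q).
Suppose □(□q→q) is valid. Take Rxy and set V(q)={w : Ryw}. Then at y, □q holds; since □(□q→q) at x, □q→q at y, so q at y, i.e. Ryy.

□(□q → q)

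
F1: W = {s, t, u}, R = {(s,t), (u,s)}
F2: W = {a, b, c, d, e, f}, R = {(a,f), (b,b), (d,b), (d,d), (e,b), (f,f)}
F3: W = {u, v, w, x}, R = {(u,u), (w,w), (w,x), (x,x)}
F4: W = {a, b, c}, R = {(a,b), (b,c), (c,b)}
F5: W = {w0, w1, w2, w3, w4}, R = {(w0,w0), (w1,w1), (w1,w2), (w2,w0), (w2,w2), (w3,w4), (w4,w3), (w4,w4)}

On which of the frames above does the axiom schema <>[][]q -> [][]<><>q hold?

F2, F3, F5

This is the axiom for a generalized confluence (Geach) condition; its first-order frame correspondent is forall x forall y forall z ((xRy & x R^2 z) -> exists w (y R^2 w & z R^2 w)).
F1: fails — uRs, uR²t but no w with sR²w and tR²w.
F2: holds.
F3: holds.
F4: fails — aRb, aR²c but no w with bR²w and cR²w.
F5: holds.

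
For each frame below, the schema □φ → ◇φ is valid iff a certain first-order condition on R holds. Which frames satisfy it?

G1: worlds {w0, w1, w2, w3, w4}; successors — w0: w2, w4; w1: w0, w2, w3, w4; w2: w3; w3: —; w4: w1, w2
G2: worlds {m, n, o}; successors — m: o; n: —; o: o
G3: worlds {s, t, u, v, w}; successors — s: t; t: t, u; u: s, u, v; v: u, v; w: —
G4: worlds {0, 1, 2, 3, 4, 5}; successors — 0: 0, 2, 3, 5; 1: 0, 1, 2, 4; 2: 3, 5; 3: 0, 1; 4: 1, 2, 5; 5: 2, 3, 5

The schema corresponds to seriality: ∀x ∃y Rxy.
G1: fails — world w3 has no successor.
G2: fails — world n has no successor.
G3: fails — world w has no successor.
G4: satisfies the condition.
Valid on: G4.

G4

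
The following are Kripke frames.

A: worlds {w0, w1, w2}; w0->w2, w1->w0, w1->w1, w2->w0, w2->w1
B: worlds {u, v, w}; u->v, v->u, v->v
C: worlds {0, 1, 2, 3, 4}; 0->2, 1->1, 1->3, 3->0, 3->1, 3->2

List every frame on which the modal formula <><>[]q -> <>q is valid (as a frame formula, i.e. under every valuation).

B

This is the axiom for a generalized confluence (Geach) condition; its first-order frame correspondent is forall x forall y (x R^2 y -> exists w (yRw & xRw)).
A: fails — w0R²w1 but no w with w1Rw and w0Rw.
B: holds.
C: fails — 1R²0 but no w with 0Rw and 1Rw.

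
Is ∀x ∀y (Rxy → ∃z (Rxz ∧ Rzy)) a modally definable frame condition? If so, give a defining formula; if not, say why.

Definable; □□r → □r defines it

This is a Sahlqvist condition; the C4 axiom □□r → □r defines it.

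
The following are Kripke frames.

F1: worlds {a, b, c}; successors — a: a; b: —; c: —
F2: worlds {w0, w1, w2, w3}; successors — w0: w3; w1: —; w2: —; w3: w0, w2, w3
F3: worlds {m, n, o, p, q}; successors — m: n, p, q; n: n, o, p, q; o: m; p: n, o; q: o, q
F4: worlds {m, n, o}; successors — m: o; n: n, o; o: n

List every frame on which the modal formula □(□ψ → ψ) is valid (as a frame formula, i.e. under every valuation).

The schema corresponds to shift-reflexivity: ∀x ∀y (Rxy → Ryy).
F1: condition met.
F2: fails — Rw3w2 but not Rw2w2.
F3: fails — Rom but not Rmm.
F4: fails — Rno but not Roo.
Valid on: F1.

F1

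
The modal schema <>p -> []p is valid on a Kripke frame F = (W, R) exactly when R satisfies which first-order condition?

This is the CD axiom.
It corresponds to partial functionality: forall x forall y forall z (Rxy & Rxz -> y = z).

Partial functionality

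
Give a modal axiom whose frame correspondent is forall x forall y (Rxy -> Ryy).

A defining formula is □(□ψ → ψ) (the T□ axiom).
Suppose □(□ψ→ψ) is valid. Take Rxy and set V(ψ)={w : Ryw}. Then at y, □ψ holds; since □(□ψ→ψ) at x, □ψ→ψ at y, so ψ at y, i.e. Ryy.

□(□ψ → ψ)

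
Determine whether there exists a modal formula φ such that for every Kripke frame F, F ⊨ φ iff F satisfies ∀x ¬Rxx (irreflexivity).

No

If a class were modally definable it would be closed under surjective bounded morphisms (Goldblatt–Thomason).
The 2-cycle (worlds a,b with a→b→a) is irreflexive, and the map sending every world to a single reflexive point • is a surjective bounded morphism (forth: every edge maps to (•,•); back: every world has a successor). So any modal formula valid on the 2-cycle is also valid on the reflexive point, which is not irreflexive.
Hence irreflexivity is not modally definable.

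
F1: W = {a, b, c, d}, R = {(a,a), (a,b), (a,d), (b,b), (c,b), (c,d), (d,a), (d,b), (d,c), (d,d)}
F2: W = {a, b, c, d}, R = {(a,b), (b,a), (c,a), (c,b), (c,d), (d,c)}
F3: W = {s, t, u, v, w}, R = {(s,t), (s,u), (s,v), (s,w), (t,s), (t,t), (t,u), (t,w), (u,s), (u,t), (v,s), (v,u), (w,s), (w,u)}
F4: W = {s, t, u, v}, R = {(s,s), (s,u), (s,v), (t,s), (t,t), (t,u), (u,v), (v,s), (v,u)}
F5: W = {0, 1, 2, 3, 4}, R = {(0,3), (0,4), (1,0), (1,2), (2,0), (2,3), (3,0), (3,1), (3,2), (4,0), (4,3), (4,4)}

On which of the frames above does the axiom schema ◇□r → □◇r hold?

The schema corresponds to convergence: ∀x ∀y ∀z (Rxy ∧ Rxz → ∃w (Ryw ∧ Rzw)).
F1: holds.
F2: fails — Rcd and Rcb but d and b have no common successor.
F3: holds.
F4: fails — Rsv and Rsu but v and u have no common successor.
F5: fails — R23 and R20 but 3 and 0 have no common successor.
Valid on: F1, F3.

F1, F3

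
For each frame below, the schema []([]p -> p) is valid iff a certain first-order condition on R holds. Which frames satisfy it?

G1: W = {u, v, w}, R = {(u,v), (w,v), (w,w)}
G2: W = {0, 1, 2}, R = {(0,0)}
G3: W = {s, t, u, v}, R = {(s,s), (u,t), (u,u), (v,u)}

This is the axiom for shift-reflexivity; its first-order frame correspondent is forall x forall y (Rxy -> Ryy).
G1: fails — Ruv but not Rvv.
G2: satisfies the condition.
G3: fails — Rut but not Rtt.

G2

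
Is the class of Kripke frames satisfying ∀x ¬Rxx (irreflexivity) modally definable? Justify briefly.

Modal frame validity is preserved under surjective bounded morphisms.
The 3-cycle (worlds s,t,u with s→t→u→s) is irreflexive, and the map sending every world to a single reflexive point • is a surjective bounded morphism (forth: every edge maps to (•,•); back: every world has a successor). So any modal formula valid on the 3-cycle is also valid on the reflexive point, which is not irreflexive.
So no modal formula (or set of formulas) defines exactly the irreflexive frames.

Not modally definable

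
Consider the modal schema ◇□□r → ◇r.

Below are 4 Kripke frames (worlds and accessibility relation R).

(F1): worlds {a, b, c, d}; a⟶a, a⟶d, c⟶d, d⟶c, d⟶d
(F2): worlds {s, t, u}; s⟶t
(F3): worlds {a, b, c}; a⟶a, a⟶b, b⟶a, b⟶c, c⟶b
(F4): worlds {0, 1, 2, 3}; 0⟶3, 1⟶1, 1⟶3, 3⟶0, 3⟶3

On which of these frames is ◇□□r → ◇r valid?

(F1), (F3), (F4)

This is the axiom for a generalized confluence (Geach) condition; its first-order frame correspondent is ∀x ∀y (xRy → ∃w (yR²w ∧ xRw)).
(F1): holds.
(F2): fails — sRt but no w with tR²w and sRw.
(F3): holds.
(F4): holds.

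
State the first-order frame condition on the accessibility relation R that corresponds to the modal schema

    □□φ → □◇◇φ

This is a Sahlqvist (Geach-type) schema ◇^0□^2φ → □^1◇^2φ.
Minimal-valuation argument: fix x; take any y with xR^0y and any z with xR^1z. Set V(φ) to the set of worlds R-reachable from y in exactly 2 steps. Then □^2φ holds at y, so the antecedent holds at x; validity forces ◇^2φ at z, giving a w with zR^2w and yR^2w.
First-order correspondent: ∀x ∀z (xRz → ∃w (xR²w ∧ zR²w)).

∀x ∀z (xRz → ∃w (xR²w ∧ zR²w))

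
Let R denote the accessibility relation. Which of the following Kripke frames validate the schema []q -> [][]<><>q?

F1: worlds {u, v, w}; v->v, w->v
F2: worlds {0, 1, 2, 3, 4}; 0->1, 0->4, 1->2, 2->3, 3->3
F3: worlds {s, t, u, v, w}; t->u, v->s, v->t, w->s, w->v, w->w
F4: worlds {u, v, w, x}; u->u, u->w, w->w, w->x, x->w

F1, F4

This is the axiom for a generalized confluence (Geach) condition; its first-order frame correspondent is forall x forall z (x R^2 z -> exists w (xRw & z R^2 w)).
F1: satisfies the condition.
F2: fails — 0R²2 but no w with 0Rw and 2R²w.
F3: fails — vR²u but no w* with vRw* and uR²w*.
F4: satisfies the condition.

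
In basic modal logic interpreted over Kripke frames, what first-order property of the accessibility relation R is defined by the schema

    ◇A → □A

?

partial functionality: ∀x ∀y ∀z (Rxy ∧ Rxz → y = z)

Suppose ◇A→□A is valid. Take Rxy, Rxz and set V(A)={y}. Then ◇A at x, so □A at x, so A at z, i.e. z=y.
Conversely, any frame satisfying ∀x ∀y ∀z (Rxy ∧ Rxz → y = z) validates the schema.
So the correspondent is partial functionality.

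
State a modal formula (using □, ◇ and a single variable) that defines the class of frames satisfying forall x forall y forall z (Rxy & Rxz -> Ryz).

The condition is the Euclidean property. The 5 schema ◇r → □◇r defines it.
Suppose ◇r→□◇r is valid. Take Rxy, Rxz and set V(r)={y}. Then ◇r at x, so □◇r at x, so ◇r at z, so some w with Rzw has r; w=y, i.e. Rzy. By symmetry of the argument, Ryz.

◇r → □◇r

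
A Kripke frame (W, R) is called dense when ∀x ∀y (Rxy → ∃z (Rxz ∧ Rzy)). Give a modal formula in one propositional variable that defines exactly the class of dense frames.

□□s → □s

This is density; the standard corresponding axiom is C4: □□s → □s.
Suppose □□s→□s is valid. Take Rxy and set V(s)={w : xR²w}. Then □□s at x, so □s at x, so s at y, i.e. ∃z(Rxz∧Rzy).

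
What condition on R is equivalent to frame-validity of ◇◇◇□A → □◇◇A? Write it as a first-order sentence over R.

This is a Sahlqvist (Geach-type) schema ◇^3□^1A → □^1◇^2A.
Minimal-valuation argument: fix x; take any y with xR^3y and any z with xR^1z. Set V(A) to the set of worlds R-reachable from y in exactly 1 step. Then □^1A holds at y, so the antecedent holds at x; validity forces ◇^2A at z, giving a w with zR^2w and yR^1w.
First-order correspondent: ∀x ∀y ∀z ((xR³y ∧ xRz) → ∃w (yRw ∧ zR²w)).

∀x ∀y ∀z ((xR³y ∧ xRz) → ∃w (yRw ∧ zR²w))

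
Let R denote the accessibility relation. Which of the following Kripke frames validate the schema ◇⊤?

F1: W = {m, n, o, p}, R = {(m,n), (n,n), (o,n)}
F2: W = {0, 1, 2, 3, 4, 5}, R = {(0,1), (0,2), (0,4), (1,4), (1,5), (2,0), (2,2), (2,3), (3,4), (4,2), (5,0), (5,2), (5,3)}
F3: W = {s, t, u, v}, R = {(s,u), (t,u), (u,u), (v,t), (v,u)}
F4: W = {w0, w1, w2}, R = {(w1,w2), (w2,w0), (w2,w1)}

F2, F3

This is the axiom for seriality; its first-order frame correspondent is ∀x ∃y Rxy.
F1: fails — world p has no successor.
F2: ✓.
F3: ✓.
F4: fails — world w0 has no successor.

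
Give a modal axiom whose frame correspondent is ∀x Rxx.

A defining formula is □ψ → ψ (the T axiom).
Suppose □ψ→ψ is valid. At any x set V(ψ)={w : Rxw}. Then □ψ holds at x, so ψ holds at x, i.e. Rxx.

□ψ → ψ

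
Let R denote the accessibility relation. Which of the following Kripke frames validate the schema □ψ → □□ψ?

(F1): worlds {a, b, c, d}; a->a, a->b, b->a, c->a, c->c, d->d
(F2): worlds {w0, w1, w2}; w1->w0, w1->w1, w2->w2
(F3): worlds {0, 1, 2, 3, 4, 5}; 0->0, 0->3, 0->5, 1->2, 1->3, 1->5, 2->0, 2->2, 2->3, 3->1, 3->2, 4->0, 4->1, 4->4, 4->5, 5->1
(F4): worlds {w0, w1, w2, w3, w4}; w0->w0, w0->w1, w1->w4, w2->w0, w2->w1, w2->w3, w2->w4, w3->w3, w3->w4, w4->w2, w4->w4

The schema corresponds to transitivity: ∀x ∀y ∀z (Rxy ∧ Ryz → Rxz).
(F1): fails — Rba and Rab but not Rbb.
(F2): condition met.
(F3): fails — R32 and R23 but not R33.
(F4): fails — Rw2w4 and Rw4w2 but not Rw2w2.
Valid on: (F2).

(F2)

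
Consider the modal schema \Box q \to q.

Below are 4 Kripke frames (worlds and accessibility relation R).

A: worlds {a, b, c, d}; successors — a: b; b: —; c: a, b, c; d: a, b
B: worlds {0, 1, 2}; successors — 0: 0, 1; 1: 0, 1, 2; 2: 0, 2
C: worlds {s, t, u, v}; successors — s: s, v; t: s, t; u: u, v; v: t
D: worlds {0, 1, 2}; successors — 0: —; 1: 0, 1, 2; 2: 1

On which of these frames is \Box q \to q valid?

B

This is the axiom for reflexivity; its first-order frame correspondent is \forall x Rxx.
A: fails — world a does not see itself.
B: ✓.
C: fails — world v does not see itself.
D: fails — world 0 does not see itself.
Valid on: B.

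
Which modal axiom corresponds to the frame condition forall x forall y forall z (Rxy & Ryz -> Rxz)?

□r → □□r

The condition is transitivity. The 4 schema □r → □□r defines it.
Suppose □r→□□r is valid. Take Rxy, Ryz and set V(r)={w : Rxw}. Then □r at x, so □□r at x, so □r at y, so r at z, i.e. Rxz.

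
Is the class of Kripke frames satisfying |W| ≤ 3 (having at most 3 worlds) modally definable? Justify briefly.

Any modally definable frame class is closed under disjoint unions.
Any modal formula valid on each of 4 disjoint one-world frames is valid on their disjoint union (validity is preserved under disjoint unions). Each one-world frame has |W|=1≤3, but the union has |W|=4.
Hence having at most 3 worlds is not modally definable.

Not modally definable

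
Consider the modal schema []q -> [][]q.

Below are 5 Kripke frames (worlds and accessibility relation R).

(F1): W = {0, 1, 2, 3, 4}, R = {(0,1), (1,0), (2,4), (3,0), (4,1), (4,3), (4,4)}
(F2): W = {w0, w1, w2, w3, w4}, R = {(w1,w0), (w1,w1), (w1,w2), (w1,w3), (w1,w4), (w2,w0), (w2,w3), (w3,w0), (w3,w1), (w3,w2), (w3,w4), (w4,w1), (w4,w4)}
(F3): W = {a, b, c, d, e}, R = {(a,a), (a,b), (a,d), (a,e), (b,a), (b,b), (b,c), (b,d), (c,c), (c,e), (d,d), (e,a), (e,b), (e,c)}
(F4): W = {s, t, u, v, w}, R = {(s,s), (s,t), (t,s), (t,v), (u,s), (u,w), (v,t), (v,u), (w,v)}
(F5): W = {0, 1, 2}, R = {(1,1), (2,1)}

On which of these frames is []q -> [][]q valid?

(F5)

Frame correspondent (Sahlqvist): forall x forall y forall z (Rxy & Ryz -> Rxz) — i.e. transitivity.
(F1): fails — R10 and R01 but not R11.
(F2): fails — Rw3w1 and Rw1w3 but not Rw3w3.
(F3): fails — Rbc and Rce but not Rbe.
(F4): fails — Rtv and Rvt but not Rtt.
(F5): condition met.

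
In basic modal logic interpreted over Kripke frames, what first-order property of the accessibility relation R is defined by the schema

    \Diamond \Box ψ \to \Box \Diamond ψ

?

This schema is the .2 axiom.
It corresponds to convergence: \forall x \forall y \forall z (Rxy \wedge Rxz \to \exists w (Ryw \wedge Rzw)).

convergence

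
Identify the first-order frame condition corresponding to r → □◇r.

This schema is the B axiom.
Its frame correspondent is symmetry — ∀x ∀y (Rxy → Ryx).

symmetry: ∀x ∀y (Rxy → Ryx)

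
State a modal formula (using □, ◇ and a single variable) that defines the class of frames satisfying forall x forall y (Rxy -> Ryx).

p → □◇p

The condition is symmetry. The B schema p → □◇p defines it.
Suppose p→□◇p is valid. Take Rxy and set V(p)={x}. Then p at x, so □◇p at x, so ◇p at y, so some z with Ryz has p; z=x, i.e. Ryx.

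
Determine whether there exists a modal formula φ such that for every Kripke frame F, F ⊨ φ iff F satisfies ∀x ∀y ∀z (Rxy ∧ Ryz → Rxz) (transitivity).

Yes, by □r → □□r

The condition is transitivity. A defining modal formula is □r → □□r.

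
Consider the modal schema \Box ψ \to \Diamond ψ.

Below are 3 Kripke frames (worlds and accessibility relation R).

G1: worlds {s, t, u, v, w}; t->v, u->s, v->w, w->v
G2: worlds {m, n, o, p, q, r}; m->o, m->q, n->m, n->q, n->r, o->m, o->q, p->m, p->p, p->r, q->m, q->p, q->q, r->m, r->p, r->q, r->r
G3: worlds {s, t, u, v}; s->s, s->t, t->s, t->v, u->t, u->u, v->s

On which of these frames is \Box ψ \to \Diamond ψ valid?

G2, G3

Frame correspondent (Sahlqvist): \forall x \exists y Rxy — i.e. seriality.
G1: fails — world s has no successor.
G2: condition met.
G3: condition met.
Valid on: G2, G3.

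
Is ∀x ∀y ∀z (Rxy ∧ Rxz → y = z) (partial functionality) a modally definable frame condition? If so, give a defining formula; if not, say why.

Yes, by ◇r → □r

This is a Sahlqvist condition; the CD axiom ◇r → □r defines it.
Suppose ◇r→□r is valid. Take Rxy, Rxz and set V(r)={y}. Then ◇r at x, so □r at x, so r at z, i.e. z=y.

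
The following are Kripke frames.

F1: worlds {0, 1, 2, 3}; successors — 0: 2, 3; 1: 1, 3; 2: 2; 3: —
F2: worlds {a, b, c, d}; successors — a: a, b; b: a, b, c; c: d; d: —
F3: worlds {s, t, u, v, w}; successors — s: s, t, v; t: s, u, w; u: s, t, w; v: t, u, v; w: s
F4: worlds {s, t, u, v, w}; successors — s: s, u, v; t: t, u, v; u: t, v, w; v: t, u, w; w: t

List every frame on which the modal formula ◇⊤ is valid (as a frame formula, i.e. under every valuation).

This is the axiom for seriality; its first-order frame correspondent is ∀x ∃y Rxy.
F1: fails — world 3 has no successor.
F2: fails — world d has no successor.
F3: ✓.
F4: ✓.
Valid on: F3, F4.

F3, F4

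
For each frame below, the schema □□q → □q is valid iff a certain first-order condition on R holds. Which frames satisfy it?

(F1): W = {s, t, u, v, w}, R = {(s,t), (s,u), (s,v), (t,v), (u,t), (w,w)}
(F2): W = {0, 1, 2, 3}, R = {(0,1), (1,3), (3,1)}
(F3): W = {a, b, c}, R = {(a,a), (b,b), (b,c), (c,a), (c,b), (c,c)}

(F3)

The schema corresponds to density: ∀x ∀y (Rxy → ∃z (Rxz ∧ Rzy)).
(F1): fails — Rtv but no z with Rtz and Rzv.
(F2): fails — R01 but no z with R0z and Rz1.
(F3): condition met.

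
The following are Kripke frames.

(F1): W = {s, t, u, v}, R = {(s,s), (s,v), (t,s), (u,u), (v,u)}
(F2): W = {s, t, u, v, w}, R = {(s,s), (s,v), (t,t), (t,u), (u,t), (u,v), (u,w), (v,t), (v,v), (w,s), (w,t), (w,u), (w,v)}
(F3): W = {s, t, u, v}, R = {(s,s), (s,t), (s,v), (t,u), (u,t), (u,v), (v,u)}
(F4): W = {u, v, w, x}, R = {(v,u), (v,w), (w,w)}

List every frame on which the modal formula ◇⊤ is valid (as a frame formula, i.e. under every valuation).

Frame correspondent (Sahlqvist): ∀x ∃y Rxy — i.e. seriality.
(F1): holds.
(F2): holds.
(F3): holds.
(F4): fails — world u has no successor.

(F1), (F2), (F3)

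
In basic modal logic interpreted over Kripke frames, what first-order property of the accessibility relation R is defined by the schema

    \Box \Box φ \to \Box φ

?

This is the C4 axiom.
It corresponds to density: \forall x \forall y (Rxy \to \exists z (Rxz \wedge Rzy)).

density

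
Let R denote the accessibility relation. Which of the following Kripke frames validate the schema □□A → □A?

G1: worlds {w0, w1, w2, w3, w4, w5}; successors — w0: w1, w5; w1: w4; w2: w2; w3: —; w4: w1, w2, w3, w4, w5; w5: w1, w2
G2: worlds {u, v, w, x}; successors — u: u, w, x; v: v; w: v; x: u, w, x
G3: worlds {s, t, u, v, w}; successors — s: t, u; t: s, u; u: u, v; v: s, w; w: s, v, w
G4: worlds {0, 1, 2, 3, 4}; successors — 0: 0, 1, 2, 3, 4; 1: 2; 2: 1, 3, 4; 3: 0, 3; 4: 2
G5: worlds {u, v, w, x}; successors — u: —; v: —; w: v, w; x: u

G2

This is the axiom for density; its first-order frame correspondent is ∀x ∀y (Rxy → ∃z (Rxz ∧ Rzy)).
G1: fails — Rw0w5 but no z with Rw0z and Rzw5.
G2: holds.
G3: fails — Rts but no z with Rtz and Rzs.
G4: fails — R12 but no z with R1z and Rz2.
G5: fails — Rxu but no z with Rxz and Rzu.
Valid on: G2.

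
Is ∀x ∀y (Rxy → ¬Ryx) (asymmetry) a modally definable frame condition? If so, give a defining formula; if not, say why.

Not definable by any modal formula

Modal frame validity is preserved under surjective bounded morphisms.
The 4-cycle (worlds s,t,u,v with s→t→u→v→s) is asymmetric. Mapping every world to a single reflexive point • is a surjective bounded morphism, and the reflexive point is not asymmetric (R•• but asymmetry requires ¬R••).
So the class is not modally definable.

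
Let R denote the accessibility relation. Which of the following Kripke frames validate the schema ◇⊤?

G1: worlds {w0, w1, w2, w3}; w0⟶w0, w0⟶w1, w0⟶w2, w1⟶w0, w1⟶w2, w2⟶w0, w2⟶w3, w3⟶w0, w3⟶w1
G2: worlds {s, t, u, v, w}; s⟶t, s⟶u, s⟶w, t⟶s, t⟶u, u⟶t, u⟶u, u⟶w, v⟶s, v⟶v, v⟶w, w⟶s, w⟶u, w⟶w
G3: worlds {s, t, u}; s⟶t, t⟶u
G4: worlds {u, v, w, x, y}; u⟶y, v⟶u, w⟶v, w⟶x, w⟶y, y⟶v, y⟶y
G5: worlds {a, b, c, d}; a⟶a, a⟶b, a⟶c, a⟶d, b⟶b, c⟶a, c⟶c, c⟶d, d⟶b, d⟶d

G1, G2, G5

Frame correspondent (Sahlqvist): ∀x ∃y Rxy — i.e. seriality.
G1: ✓.
G2: ✓.
G3: fails — world u has no successor.
G4: fails — world x has no successor.
G5: ✓.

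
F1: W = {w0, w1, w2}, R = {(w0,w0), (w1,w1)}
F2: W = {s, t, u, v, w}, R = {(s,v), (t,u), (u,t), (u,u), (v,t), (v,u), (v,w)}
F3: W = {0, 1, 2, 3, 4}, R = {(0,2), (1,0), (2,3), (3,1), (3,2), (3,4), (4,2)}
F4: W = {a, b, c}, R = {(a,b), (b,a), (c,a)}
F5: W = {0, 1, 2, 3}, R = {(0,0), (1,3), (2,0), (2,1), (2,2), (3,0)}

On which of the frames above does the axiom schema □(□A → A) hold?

Frame correspondent (Sahlqvist): ∀x ∀y (Rxy → Ryy) — i.e. shift-reflexivity.
F1: satisfies the condition.
F2: fails — Rut but not Rtt.
F3: fails — R10 but not R00.
F4: fails — Rca but not Raa.
F5: fails — R21 but not R11.

F1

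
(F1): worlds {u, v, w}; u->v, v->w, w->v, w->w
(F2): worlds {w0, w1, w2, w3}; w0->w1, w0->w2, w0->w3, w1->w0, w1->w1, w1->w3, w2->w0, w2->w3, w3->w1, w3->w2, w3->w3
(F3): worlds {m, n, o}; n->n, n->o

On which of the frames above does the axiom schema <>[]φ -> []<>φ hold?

(F1), (F2)

Frame correspondent (Sahlqvist): forall x forall y forall z (Rxy & Rxz -> exists w (Ryw & Rzw)) — i.e. convergence.
(F1): holds.
(F2): holds.
(F3): fails — Rnn and Rno but n and o have no common successor.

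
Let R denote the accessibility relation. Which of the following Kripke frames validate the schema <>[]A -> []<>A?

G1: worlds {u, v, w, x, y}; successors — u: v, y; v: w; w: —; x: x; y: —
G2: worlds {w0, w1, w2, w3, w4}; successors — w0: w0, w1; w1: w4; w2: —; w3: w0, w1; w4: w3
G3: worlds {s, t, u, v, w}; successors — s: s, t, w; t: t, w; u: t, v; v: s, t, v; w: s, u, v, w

G3

Frame correspondent (Sahlqvist): forall x forall y forall z (Rxy & Rxz -> exists w (Ryw & Rzw)) — i.e. convergence.
G1: fails — Ruv and Ruy but v and y have no common successor.
G2: fails — Rw0w1 and Rw0w0 but w1 and w0 have no common successor.
G3: holds.
Valid on: G3.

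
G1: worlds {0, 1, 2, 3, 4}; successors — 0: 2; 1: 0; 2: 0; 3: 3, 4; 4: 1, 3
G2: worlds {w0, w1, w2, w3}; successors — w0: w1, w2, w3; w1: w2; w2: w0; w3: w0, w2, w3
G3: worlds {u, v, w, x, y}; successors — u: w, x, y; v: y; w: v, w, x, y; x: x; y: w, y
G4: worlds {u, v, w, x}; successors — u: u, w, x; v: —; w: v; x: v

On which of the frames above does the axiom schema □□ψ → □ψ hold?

G3

Frame correspondent (Sahlqvist): ∀x ∀y (Rxy → ∃z (Rxz ∧ Rzy)) — i.e. density.
G1: fails — R10 but no z with R1z and Rz0.
G2: fails — Rw1w2 but no z with Rw1z and Rzw2.
G3: holds.
G4: fails — Rwv but no z with Rwz and Rzv.
Valid on: G3.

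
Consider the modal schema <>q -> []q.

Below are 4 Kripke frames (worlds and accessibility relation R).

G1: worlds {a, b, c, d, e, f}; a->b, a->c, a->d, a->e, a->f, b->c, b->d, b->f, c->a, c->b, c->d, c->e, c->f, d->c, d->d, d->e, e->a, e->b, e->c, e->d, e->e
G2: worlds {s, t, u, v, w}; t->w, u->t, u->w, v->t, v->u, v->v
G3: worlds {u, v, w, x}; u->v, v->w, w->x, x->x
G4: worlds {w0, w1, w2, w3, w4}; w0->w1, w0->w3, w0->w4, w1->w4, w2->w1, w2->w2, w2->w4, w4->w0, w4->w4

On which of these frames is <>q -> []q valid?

G3

This is the axiom for partial functionality; its first-order frame correspondent is forall x forall y forall z (Rxy & Rxz -> y = z).
G1: fails — a sees both b and c.
G2: fails — u sees both t and w.
G3: ✓.
G4: fails — w0 sees both w1 and w3.
Valid on: G3.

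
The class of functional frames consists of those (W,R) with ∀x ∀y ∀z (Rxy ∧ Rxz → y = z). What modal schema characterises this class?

The condition is partial functionality. The CD schema ◇q → □q defines it.
Suppose ◇q→□q is valid. Take Rxy, Rxz and set V(q)={y}. Then ◇q at x, so □q at x, so q at z, i.e. z=y.

◇q → □q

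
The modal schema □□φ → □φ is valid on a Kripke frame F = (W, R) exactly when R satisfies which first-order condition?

density: ∀x ∀y (Rxy → ∃z (Rxz ∧ Rzy))

Suppose □□φ→□φ is valid. Take Rxy and set V(φ)={w : xR²w}. Then □□φ at x, so □φ at x, so φ at y, i.e. ∃z(Rxz∧Rzy).
Conversely, on a frame with density the schema holds at every world under every valuation.
So the correspondent is density.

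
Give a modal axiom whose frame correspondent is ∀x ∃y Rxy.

This is seriality; the standard corresponding axiom is D: □q → ◇q.
Suppose □q→◇q is valid. At any x set V(q)=W. Then □q at x, so ◇q at x, so x has a successor.

□q → ◇q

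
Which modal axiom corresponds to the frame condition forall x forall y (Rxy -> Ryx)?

ψ → □◇ψ

The condition is symmetry. The B schema ψ → □◇ψ defines it.
Suppose ψ→□◇ψ is valid. Take Rxy and set V(ψ)={x}. Then ψ at x, so □◇ψ at x, so ◇ψ at y, so some z with Ryz has ψ; z=x, i.e. Ryx.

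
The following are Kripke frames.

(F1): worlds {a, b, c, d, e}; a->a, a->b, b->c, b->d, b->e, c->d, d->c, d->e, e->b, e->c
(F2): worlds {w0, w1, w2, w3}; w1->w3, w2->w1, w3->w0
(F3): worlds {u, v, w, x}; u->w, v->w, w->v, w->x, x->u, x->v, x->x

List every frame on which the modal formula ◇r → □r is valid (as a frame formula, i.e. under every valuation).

The schema corresponds to partial functionality: ∀x ∀y ∀z (Rxy ∧ Rxz → y = z).
(F1): fails — a sees both a and b.
(F2): ✓.
(F3): fails — w sees both v and x.
Valid on: (F2).

(F2)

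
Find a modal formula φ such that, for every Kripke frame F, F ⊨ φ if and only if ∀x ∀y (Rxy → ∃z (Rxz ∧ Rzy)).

The condition is density. The C4 schema □□p → □p defines it.
Suppose □□p→□p is valid. Take Rxy and set V(p)={w : xR²w}. Then □□p at x, so □p at x, so p at y, i.e. ∃z(Rxz∧Rzy).

□□p → □p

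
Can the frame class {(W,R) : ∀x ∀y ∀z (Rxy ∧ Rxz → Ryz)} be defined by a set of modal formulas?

Definable; ◇r → □◇r defines it

This is a Sahlqvist condition; the 5 axiom ◇r → □◇r defines it.
Suppose ◇r→□◇r is valid. Take Rxy, Rxz and set V(r)={y}. Then ◇r at x, so □◇r at x, so ◇r at z, so some w with Rzw has r; w=y, i.e. Rzy. By symmetry of the argument, Ryz.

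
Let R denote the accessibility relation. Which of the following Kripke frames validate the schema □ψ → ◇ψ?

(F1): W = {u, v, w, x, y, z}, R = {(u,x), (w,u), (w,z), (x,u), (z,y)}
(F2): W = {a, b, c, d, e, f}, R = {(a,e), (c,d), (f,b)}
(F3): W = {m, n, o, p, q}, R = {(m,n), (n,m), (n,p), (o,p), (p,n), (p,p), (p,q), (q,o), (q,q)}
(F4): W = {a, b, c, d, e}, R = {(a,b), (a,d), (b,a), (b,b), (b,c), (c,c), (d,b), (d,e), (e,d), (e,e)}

The schema corresponds to seriality: ∀x ∃y Rxy.
(F1): fails — world v has no successor.
(F2): fails — world b has no successor.
(F3): holds.
(F4): holds.

(F3), (F4)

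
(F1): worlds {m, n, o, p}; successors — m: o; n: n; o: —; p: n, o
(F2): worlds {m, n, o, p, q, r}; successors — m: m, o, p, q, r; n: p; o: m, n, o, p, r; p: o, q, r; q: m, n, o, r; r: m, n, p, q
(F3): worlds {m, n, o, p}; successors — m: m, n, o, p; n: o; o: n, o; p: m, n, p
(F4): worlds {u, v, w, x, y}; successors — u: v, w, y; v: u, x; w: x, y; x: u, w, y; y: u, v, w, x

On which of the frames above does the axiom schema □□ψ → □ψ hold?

(F3)

Frame correspondent (Sahlqvist): ∀x ∀y (Rxy → ∃z (Rxz ∧ Rzy)) — i.e. density.
(F1): fails — Rmo but no z with Rmz and Rzo.
(F2): fails — Rnp but no z with Rnz and Rzp.
(F3): ✓.
(F4): fails — Rvx but no z with Rvz and Rzx.
Valid on: (F3).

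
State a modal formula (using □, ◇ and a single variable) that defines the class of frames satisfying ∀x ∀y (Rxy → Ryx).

This is symmetry; the standard corresponding axiom is B: p → □◇p.
Suppose p→□◇p is valid. Take Rxy and set V(p)={x}. Then p at x, so □◇p at x, so ◇p at y, so some z with Ryz has p; z=x, i.e. Ryx.

p → □◇p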